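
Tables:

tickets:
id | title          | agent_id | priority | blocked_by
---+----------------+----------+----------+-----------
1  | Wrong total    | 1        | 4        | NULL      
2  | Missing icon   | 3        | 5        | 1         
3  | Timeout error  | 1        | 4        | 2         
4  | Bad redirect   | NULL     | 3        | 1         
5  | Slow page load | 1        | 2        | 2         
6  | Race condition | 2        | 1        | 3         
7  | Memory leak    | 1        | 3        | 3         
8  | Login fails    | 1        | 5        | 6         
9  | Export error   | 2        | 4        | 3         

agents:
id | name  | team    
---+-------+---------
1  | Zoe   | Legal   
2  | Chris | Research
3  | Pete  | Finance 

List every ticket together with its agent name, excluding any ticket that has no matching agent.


INNER JOIN keeps only tickets rows whose agent_id matches an id in agents. Walk through each ticket:
  - ticket 1 (Wrong total): agent_id=1 -> matches Zoe
  - ticket 2 (Missing icon): agent_id=3 -> matches Pete
  - ticket 3 (Timeout error): agent_id=1 -> matches Zoe
  - ticket 4 (Bad redirect): agent_id=NULL, no match -> dropped
  - ticket 5 (Slow page load): agent_id=1 -> matches Zoe
  - ticket 6 (Race condition): agent_id=2 -> matches Chris
  - ticket 7 (Memory leak): agent_id=1 -> matches Zoe
  - ticket 8 (Login fails): agent_id=1 -> matches Zoe
  - ticket 9 (Export error): agent_id=2 -> matches Chris
So 1 of 9 rows is dropped.

SQL:
SELECT a.title, b.name AS agent
FROM tickets a
INNER JOIN agents b ON a.agent_id = b.id

Result:
title          | agent
---------------+------
Wrong total    | Zoe  
Missing icon   | Pete 
Timeout error  | Zoe  
Slow page load | Zoe  
Race condition | Chris
Memory leak    | Zoe  
Login fails    | Zoe  
Export error   | Chris


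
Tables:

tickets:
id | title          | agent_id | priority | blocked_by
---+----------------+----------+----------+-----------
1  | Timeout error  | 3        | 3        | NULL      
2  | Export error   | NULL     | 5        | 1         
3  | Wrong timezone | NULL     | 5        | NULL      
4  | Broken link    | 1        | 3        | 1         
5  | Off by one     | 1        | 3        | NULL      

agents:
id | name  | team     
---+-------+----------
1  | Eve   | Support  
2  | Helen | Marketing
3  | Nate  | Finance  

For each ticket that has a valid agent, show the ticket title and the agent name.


INNER JOIN keeps only tickets rows whose agent_id matches an id in agents. Walk through each ticket:
  - ticket 1 (Timeout error): agent_id=3 -> matches Nate
  - ticket 2 (Export error): agent_id=NULL, no match -> dropped
  - ticket 3 (Wrong timezone): agent_id=NULL, no match -> dropped
  - ticket 4 (Broken link): agent_id=1 -> matches Eve
  - ticket 5 (Off by one): agent_id=1 -> matches Eve
So 2 of 5 rows are dropped.

SQL:
SELECT a.title, b.name AS agent
FROM tickets a
INNER JOIN agents b ON a.agent_id = b.id

Result:
title         | agent
--------------+------
Timeout error | Nate 
Broken link   | Eve  
Off by one    | Eve  


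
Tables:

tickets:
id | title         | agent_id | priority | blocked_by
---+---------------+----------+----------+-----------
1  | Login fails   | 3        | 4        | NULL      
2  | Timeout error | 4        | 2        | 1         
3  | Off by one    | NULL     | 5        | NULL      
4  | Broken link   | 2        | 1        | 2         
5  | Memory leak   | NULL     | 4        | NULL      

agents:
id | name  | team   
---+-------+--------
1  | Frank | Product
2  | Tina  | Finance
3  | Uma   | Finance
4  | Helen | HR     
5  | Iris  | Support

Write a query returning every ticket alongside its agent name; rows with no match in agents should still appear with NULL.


LEFT JOIN keeps every row from tickets (the left table); where agent_id has no match in agents, the agent columns become NULL. Walk through each ticket:
  - ticket 1 (Login fails): agent_id=3 -> matches Uma
  - ticket 2 (Timeout error): agent_id=4 -> matches Helen
  - ticket 3 (Off by one): agent_id=NULL, no match -> kept with NULL
  - ticket 4 (Broken link): agent_id=2 -> matches Tina
  - ticket 5 (Memory leak): agent_id=NULL, no match -> kept with NULL
All 5 rows appear; 2 have NULL agent.

SQL:
SELECT a.title, b.name AS agent
FROM tickets a
LEFT JOIN agents b ON a.agent_id = b.id

Result:
title         | agent
--------------+------
Login fails   | Uma  
Timeout error | Helen
Off by one    | NULL 
Broken link   | Tina 
Memory leak   | NULL 


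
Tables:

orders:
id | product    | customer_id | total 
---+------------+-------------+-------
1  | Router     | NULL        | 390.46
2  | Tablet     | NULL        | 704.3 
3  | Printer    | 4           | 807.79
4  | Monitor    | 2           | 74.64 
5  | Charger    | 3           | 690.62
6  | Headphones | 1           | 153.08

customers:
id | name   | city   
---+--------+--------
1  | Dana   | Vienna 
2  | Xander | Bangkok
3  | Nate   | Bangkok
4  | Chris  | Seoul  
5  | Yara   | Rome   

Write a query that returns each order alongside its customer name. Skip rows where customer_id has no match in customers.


INNER JOIN keeps only orders rows whose customer_id matches an id in customers. Walk through each order:
  - order 1 (Router): customer_id=NULL, no match -> dropped
  - order 2 (Tablet): customer_id=NULL, no match -> dropped
  - order 3 (Printer): customer_id=4 -> matches Chris
  - order 4 (Monitor): customer_id=2 -> matches Xander
  - order 5 (Charger): customer_id=3 -> matches Nate
  - order 6 (Headphones): customer_id=1 -> matches Dana
So 2 of 6 rows are dropped.

SQL:
SELECT a.product, b.name AS customer
FROM orders a
INNER JOIN customers b ON a.customer_id = b.id

Result:
product    | customer
-----------+---------
Printer    | Chris   
Monitor    | Xander  
Charger    | Nate    
Headphones | Dana    


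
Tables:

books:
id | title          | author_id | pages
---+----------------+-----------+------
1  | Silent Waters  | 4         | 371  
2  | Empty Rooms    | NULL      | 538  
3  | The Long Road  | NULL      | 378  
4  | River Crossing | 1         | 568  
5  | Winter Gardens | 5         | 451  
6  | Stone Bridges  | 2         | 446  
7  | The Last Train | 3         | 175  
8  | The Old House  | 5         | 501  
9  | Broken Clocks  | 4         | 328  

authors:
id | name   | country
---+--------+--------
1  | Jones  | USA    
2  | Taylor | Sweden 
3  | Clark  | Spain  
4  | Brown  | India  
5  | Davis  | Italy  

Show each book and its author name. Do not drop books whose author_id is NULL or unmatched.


LEFT JOIN keeps every row from books (the left table); where author_id has no match in authors, the author columns become NULL. Walk through each book:
  - book 1 (Silent Waters): author_id=4 -> matches Brown
  - book 2 (Empty Rooms): author_id=NULL, no match -> kept with NULL
  - book 3 (The Long Road): author_id=NULL, no match -> kept with NULL
  - book 4 (River Crossing): author_id=1 -> matches Jones
  - book 5 (Winter Gardens): author_id=5 -> matches Davis
  - book 6 (Stone Bridges): author_id=2 -> matches Taylor
  - book 7 (The Last Train): author_id=3 -> matches Clark
  - book 8 (The Old House): author_id=5 -> matches Davis
  - book 9 (Broken Clocks): author_id=4 -> matches Brown
All 9 rows appear; 2 have NULL author.

SQL:
SELECT a.title, b.name AS author
FROM books a
LEFT JOIN authors b ON a.author_id = b.id

Result:
title          | author
---------------+-------
Silent Waters  | Brown 
Empty Rooms    | NULL  
The Long Road  | NULL  
River Crossing | Jones 
Winter Gardens | Davis 
Stone Bridges  | Taylor
The Last Train | Clark 
The Old House  | Davis 
Broken Clocks  | Brown 


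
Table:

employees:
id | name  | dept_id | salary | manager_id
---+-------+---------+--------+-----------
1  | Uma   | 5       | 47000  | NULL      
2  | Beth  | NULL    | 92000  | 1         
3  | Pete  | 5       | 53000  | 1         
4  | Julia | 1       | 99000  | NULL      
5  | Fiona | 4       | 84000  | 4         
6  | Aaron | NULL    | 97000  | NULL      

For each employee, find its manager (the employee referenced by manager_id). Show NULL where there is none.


This is a self-join: employees is joined to a second copy of itself, matching each row's manager_id to another row's id. Use LEFT JOIN so rows with manager_id=NULL are kept.
  - employee 1 (Uma): manager_id=NULL -> NULL
  - employee 2 (Beth): manager_id=1 -> Uma
  - employee 3 (Pete): manager_id=1 -> Uma
  - employee 4 (Julia): manager_id=NULL -> NULL
  - employee 5 (Fiona): manager_id=4 -> Julia
  - employee 6 (Aaron): manager_id=NULL -> NULL

SQL:
SELECT a.name AS item, b.name AS manager
FROM employees a
LEFT JOIN employees b ON a.manager_id = b.id

Result:
item  | manager
------+--------
Uma   | NULL   
Beth  | Uma    
Pete  | Uma    
Julia | NULL   
Fiona | Julia  
Aaron | NULL   


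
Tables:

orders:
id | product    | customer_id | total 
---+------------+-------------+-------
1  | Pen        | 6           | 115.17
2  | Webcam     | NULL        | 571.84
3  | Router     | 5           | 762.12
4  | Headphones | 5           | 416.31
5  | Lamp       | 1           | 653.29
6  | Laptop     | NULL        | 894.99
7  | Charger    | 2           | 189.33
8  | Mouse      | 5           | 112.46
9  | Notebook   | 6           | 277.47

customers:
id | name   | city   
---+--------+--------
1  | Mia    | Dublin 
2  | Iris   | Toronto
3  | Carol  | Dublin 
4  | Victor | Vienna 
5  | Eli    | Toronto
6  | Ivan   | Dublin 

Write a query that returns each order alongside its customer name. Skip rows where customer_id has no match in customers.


INNER JOIN keeps only orders rows whose customer_id matches an id in customers. Walk through each order:
  - order 1 (Pen): customer_id=6 -> matches Ivan
  - order 2 (Webcam): customer_id=NULL, no match -> dropped
  - order 3 (Router): customer_id=5 -> matches Eli
  - order 4 (Headphones): customer_id=5 -> matches Eli
  - order 5 (Lamp): customer_id=1 -> matches Mia
  - order 6 (Laptop): customer_id=NULL, no match -> dropped
  - order 7 (Charger): customer_id=2 -> matches Iris
  - order 8 (Mouse): customer_id=5 -> matches Eli
  - order 9 (Notebook): customer_id=6 -> matches Ivan
So 2 of 9 rows are dropped.

SQL:
SELECT a.product, b.name AS customer
FROM orders a
INNER JOIN customers b ON a.customer_id = b.id

Result:
product    | customer
-----------+---------
Pen        | Ivan    
Router     | Eli     
Headphones | Eli     
Lamp       | Mia     
Charger    | Iris    
Mouse      | Eli     
Notebook   | Ivan    


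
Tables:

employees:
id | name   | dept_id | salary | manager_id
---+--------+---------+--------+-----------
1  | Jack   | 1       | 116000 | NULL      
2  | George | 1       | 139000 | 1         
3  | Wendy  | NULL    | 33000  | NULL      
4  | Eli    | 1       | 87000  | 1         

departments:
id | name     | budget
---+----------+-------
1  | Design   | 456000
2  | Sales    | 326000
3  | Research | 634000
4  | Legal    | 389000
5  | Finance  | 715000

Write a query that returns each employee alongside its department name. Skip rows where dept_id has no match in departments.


INNER JOIN keeps only employees rows whose dept_id matches an id in departments. Walk through each employee:
  - employee 1 (Jack): dept_id=1 -> matches Design
  - employee 2 (George): dept_id=1 -> matches Design
  - employee 3 (Wendy): dept_id=NULL, no match -> dropped
  - employee 4 (Eli): dept_id=1 -> matches Design
So 1 of 4 rows is dropped.

SQL:
SELECT a.name, b.name AS department
FROM employees a
INNER JOIN departments b ON a.dept_id = b.id

Result:
name   | department
-------+-----------
Jack   | Design    
George | Design    
Eli    | Design    


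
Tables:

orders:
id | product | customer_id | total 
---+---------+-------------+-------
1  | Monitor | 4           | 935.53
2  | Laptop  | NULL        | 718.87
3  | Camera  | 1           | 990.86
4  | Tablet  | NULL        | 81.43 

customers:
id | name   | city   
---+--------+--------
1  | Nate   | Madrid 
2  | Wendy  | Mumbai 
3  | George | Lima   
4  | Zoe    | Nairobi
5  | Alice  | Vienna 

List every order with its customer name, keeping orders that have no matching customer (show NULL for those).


LEFT JOIN keeps every row from orders (the left table); where customer_id has no match in customers, the customer columns become NULL. Walk through each order:
  - order 1 (Monitor): customer_id=4 -> matches Zoe
  - order 2 (Laptop): customer_id=NULL, no match -> kept with NULL
  - order 3 (Camera): customer_id=1 -> matches Nate
  - order 4 (Tablet): customer_id=NULL, no match -> kept with NULL
All 4 rows appear; 2 have NULL customer.

SQL:
SELECT a.product, b.name AS customer
FROM orders a
LEFT JOIN customers b ON a.customer_id = b.id

Result:
product | customer
--------+---------
Monitor | Zoe     
Laptop  | NULL    
Camera  | Nate    
Tablet  | NULL    


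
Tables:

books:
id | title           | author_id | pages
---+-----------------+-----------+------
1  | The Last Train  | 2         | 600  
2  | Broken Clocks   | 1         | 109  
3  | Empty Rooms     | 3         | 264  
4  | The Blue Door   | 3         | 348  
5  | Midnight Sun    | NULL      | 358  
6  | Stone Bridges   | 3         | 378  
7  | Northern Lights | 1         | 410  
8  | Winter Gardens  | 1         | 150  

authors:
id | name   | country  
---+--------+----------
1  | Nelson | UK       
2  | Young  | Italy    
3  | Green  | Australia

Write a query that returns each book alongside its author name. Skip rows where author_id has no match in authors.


INNER JOIN keeps only books rows whose author_id matches an id in authors. Walk through each book:
  - book 1 (The Last Train): author_id=2 -> matches Young
  - book 2 (Broken Clocks): author_id=1 -> matches Nelson
  - book 3 (Empty Rooms): author_id=3 -> matches Green
  - book 4 (The Blue Door): author_id=3 -> matches Green
  - book 5 (Midnight Sun): author_id=NULL, no match -> dropped
  - book 6 (Stone Bridges): author_id=3 -> matches Green
  - book 7 (Northern Lights): author_id=1 -> matches Nelson
  - book 8 (Winter Gardens): author_id=1 -> matches Nelson
So 1 of 8 rows is dropped.

SQL:
SELECT a.title, b.name AS author
FROM books a
INNER JOIN authors b ON a.author_id = b.id

Result:
title           | author
----------------+-------
The Last Train  | Young 
Broken Clocks   | Nelson
Empty Rooms     | Green 
The Blue Door   | Green 
Stone Bridges   | Green 
Northern Lights | Nelson
Winter Gardens  | Nelson


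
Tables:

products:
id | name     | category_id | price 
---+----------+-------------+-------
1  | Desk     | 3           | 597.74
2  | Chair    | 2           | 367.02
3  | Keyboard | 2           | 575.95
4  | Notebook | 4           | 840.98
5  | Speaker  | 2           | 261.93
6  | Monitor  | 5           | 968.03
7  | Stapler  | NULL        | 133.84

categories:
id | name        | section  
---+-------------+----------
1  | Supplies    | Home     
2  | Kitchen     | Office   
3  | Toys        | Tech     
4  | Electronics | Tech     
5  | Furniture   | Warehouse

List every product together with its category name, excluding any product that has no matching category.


INNER JOIN keeps only products rows whose category_id matches an id in categories. Walk through each product:
  - product 1 (Desk): category_id=3 -> matches Toys
  - product 2 (Chair): category_id=2 -> matches Kitchen
  - product 3 (Keyboard): category_id=2 -> matches Kitchen
  - product 4 (Notebook): category_id=4 -> matches Electronics
  - product 5 (Speaker): category_id=2 -> matches Kitchen
  - product 6 (Monitor): category_id=5 -> matches Furniture
  - product 7 (Stapler): category_id=NULL, no match -> dropped
So 1 of 7 rows is dropped.

SQL:
SELECT a.name, b.name AS category
FROM products a
INNER JOIN categories b ON a.category_id = b.id

Result:
name     | category   
---------+------------
Desk     | Toys       
Chair    | Kitchen    
Keyboard | Kitchen    
Notebook | Electronics
Speaker  | Kitchen    
Monitor  | Furniture  


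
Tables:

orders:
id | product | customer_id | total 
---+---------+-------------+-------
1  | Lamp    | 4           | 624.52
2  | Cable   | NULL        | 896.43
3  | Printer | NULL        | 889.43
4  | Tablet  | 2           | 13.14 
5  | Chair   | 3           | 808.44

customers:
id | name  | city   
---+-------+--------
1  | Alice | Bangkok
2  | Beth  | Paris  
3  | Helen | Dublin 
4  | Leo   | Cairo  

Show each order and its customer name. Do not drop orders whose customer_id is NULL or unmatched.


LEFT JOIN keeps every row from orders (the left table); where customer_id has no match in customers, the customer columns become NULL. Walk through each order:
  - order 1 (Lamp): customer_id=4 -> matches Leo
  - order 2 (Cable): customer_id=NULL, no match -> kept with NULL
  - order 3 (Printer): customer_id=NULL, no match -> kept with NULL
  - order 4 (Tablet): customer_id=2 -> matches Beth
  - order 5 (Chair): customer_id=3 -> matches Helen
All 5 rows appear; 2 have NULL customer.

SQL:
SELECT a.product, b.name AS customer
FROM orders a
LEFT JOIN customers b ON a.customer_id = b.id

Result:
product | customer
--------+---------
Lamp    | Leo     
Cable   | NULL    
Printer | NULL    
Tablet  | Beth    
Chair   | Helen   


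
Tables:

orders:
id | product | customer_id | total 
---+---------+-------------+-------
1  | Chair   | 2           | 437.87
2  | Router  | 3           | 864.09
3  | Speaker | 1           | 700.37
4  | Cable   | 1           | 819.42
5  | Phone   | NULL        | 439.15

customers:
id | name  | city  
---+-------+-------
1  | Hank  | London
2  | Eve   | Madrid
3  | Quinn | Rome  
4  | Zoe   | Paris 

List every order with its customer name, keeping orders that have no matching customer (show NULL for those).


LEFT JOIN keeps every row from orders (the left table); where customer_id has no match in customers, the customer columns become NULL. Walk through each order:
  - order 1 (Chair): customer_id=2 -> matches Eve
  - order 2 (Router): customer_id=3 -> matches Quinn
  - order 3 (Speaker): customer_id=1 -> matches Hank
  - order 4 (Cable): customer_id=1 -> matches Hank
  - order 5 (Phone): customer_id=NULL, no match -> kept with NULL
All 5 rows appear; 1 has NULL customer.

SQL:
SELECT a.product, b.name AS customer
FROM orders a
LEFT JOIN customers b ON a.customer_id = b.id

Result:
product | customer
--------+---------
Chair   | Eve     
Router  | Quinn   
Speaker | Hank    
Cable   | Hank    
Phone   | NULL    


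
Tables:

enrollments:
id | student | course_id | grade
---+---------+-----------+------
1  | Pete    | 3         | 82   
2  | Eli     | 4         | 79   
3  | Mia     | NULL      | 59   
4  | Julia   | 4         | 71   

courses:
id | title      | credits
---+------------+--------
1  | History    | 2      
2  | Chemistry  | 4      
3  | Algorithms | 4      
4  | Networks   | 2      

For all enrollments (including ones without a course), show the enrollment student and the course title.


LEFT JOIN keeps every row from enrollments (the left table); where course_id has no match in courses, the course columns become NULL. Walk through each enrollment:
  - enrollment 1 (Pete): course_id=3 -> matches Algorithms
  - enrollment 2 (Eli): course_id=4 -> matches Networks
  - enrollment 3 (Mia): course_id=NULL, no match -> kept with NULL
  - enrollment 4 (Julia): course_id=4 -> matches Networks
All 4 rows appear; 1 has NULL course.

SQL:
SELECT a.student, b.title AS course
FROM enrollments a
LEFT JOIN courses b ON a.course_id = b.id

Result:
student | course    
--------+-----------
Pete    | Algorithms
Eli     | Networks  
Mia     | NULL      
Julia   | Networks  


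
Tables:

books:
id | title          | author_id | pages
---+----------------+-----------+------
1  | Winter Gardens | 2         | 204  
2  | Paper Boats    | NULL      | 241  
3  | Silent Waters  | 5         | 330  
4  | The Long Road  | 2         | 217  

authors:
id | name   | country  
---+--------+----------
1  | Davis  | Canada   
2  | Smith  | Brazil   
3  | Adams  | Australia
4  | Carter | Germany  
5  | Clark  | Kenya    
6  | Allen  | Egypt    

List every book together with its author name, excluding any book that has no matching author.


INNER JOIN keeps only books rows whose author_id matches an id in authors. Walk through each book:
  - book 1 (Winter Gardens): author_id=2 -> matches Smith
  - book 2 (Paper Boats): author_id=NULL, no match -> dropped
  - book 3 (Silent Waters): author_id=5 -> matches Clark
  - book 4 (The Long Road): author_id=2 -> matches Smith
So 1 of 4 rows is dropped.

SQL:
SELECT a.title, b.name AS author
FROM books a
INNER JOIN authors b ON a.author_id = b.id

Result:
title          | author
---------------+-------
Winter Gardens | Smith 
Silent Waters  | Clark 
The Long Road  | Smith 


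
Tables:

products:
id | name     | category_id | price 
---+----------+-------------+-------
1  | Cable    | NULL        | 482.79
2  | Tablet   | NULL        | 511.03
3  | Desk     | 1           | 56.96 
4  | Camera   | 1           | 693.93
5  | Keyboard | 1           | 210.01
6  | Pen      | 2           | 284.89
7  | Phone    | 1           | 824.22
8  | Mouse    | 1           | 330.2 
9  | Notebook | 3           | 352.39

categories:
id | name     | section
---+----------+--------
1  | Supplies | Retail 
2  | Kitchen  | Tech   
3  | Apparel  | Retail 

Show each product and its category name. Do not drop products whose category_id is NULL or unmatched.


LEFT JOIN keeps every row from products (the left table); where category_id has no match in categories, the category columns become NULL. Walk through each product:
  - product 1 (Cable): category_id=NULL, no match -> kept with NULL
  - product 2 (Tablet): category_id=NULL, no match -> kept with NULL
  - product 3 (Desk): category_id=1 -> matches Supplies
  - product 4 (Camera): category_id=1 -> matches Supplies
  - product 5 (Keyboard): category_id=1 -> matches Supplies
  - product 6 (Pen): category_id=2 -> matches Kitchen
  - product 7 (Phone): category_id=1 -> matches Supplies
  - product 8 (Mouse): category_id=1 -> matches Supplies
  - product 9 (Notebook): category_id=3 -> matches Apparel
All 9 rows appear; 2 have NULL category.

SQL:
SELECT a.name, b.name AS category
FROM products a
LEFT JOIN categories b ON a.category_id = b.id

Result:
name     | category
---------+---------
Cable    | NULL    
Tablet   | NULL    
Desk     | Supplies
Camera   | Supplies
Keyboard | Supplies
Pen      | Kitchen 
Phone    | Supplies
Mouse    | Supplies
Notebook | Apparel 


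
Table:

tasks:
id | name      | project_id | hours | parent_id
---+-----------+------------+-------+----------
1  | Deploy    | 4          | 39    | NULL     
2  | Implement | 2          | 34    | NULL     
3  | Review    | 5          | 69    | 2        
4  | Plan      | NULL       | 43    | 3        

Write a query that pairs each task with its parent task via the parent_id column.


This is a self-join: tasks is joined to a second copy of itself, matching each row's parent_id to another row's id. Use LEFT JOIN so rows with parent_id=NULL are kept.
  - task 1 (Deploy): parent_id=NULL -> NULL
  - task 2 (Implement): parent_id=NULL -> NULL
  - task 3 (Review): parent_id=2 -> Implement
  - task 4 (Plan): parent_id=3 -> Review

SQL:
SELECT a.name AS item, b.name AS parent
FROM tasks a
LEFT JOIN tasks b ON a.parent_id = b.id

Result:
item      | parent   
----------+----------
Deploy    | NULL     
Implement | NULL     
Review    | Implement
Plan      | Review   


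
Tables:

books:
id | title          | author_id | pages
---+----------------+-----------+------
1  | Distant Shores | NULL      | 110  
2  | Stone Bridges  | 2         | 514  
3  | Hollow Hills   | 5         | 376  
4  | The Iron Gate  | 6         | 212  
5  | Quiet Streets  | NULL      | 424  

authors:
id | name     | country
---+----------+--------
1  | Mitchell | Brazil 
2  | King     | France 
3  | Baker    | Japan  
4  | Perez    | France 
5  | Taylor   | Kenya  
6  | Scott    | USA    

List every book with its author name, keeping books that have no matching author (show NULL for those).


LEFT JOIN keeps every row from books (the left table); where author_id has no match in authors, the author columns become NULL. Walk through each book:
  - book 1 (Distant Shores): author_id=NULL, no match -> kept with NULL
  - book 2 (Stone Bridges): author_id=2 -> matches King
  - book 3 (Hollow Hills): author_id=5 -> matches Taylor
  - book 4 (The Iron Gate): author_id=6 -> matches Scott
  - book 5 (Quiet Streets): author_id=NULL, no match -> kept with NULL
All 5 rows appear; 2 have NULL author.

SQL:
SELECT a.title, b.name AS author
FROM books a
LEFT JOIN authors b ON a.author_id = b.id

Result:
title          | author
---------------+-------
Distant Shores | NULL  
Stone Bridges  | King  
Hollow Hills   | Taylor
The Iron Gate  | Scott 
Quiet Streets  | NULL  


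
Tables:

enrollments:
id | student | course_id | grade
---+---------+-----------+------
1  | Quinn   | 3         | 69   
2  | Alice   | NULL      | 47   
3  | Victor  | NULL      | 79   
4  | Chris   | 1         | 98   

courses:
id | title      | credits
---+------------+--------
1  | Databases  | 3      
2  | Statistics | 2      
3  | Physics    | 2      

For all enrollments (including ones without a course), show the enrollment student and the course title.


LEFT JOIN keeps every row from enrollments (the left table); where course_id has no match in courses, the course columns become NULL. Walk through each enrollment:
  - enrollment 1 (Quinn): course_id=3 -> matches Physics
  - enrollment 2 (Alice): course_id=NULL, no match -> kept with NULL
  - enrollment 3 (Victor): course_id=NULL, no match -> kept with NULL
  - enrollment 4 (Chris): course_id=1 -> matches Databases
All 4 rows appear; 2 have NULL course.

SQL:
SELECT a.student, b.title AS course
FROM enrollments a
LEFT JOIN courses b ON a.course_id = b.id

Result:
student | course   
--------+----------
Quinn   | Physics  
Alice   | NULL     
Victor  | NULL     
Chris   | Databases


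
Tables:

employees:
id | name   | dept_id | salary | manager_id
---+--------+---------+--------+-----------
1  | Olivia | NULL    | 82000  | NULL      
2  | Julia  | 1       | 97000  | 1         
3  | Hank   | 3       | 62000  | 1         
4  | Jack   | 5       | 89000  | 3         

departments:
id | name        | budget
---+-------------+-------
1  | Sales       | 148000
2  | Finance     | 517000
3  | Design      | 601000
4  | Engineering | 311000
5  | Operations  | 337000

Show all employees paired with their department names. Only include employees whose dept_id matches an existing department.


INNER JOIN keeps only employees rows whose dept_id matches an id in departments. Walk through each employee:
  - employee 1 (Olivia): dept_id=NULL, no match -> dropped
  - employee 2 (Julia): dept_id=1 -> matches Sales
  - employee 3 (Hank): dept_id=3 -> matches Design
  - employee 4 (Jack): dept_id=5 -> matches Operations
So 1 of 4 rows is dropped.

SQL:
SELECT a.name, b.name AS department
FROM employees a
INNER JOIN departments b ON a.dept_id = b.id

Result:
name  | department
------+-----------
Julia | Sales     
Hank  | Design    
Jack  | Operations


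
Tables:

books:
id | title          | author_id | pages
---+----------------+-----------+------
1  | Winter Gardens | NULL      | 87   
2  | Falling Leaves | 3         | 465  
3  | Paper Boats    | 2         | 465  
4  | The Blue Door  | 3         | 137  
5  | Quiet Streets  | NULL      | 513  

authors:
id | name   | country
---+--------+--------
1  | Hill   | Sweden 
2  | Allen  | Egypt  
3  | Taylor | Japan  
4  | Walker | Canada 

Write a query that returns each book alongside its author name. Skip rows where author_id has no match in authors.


INNER JOIN keeps only books rows whose author_id matches an id in authors. Walk through each book:
  - book 1 (Winter Gardens): author_id=NULL, no match -> dropped
  - book 2 (Falling Leaves): author_id=3 -> matches Taylor
  - book 3 (Paper Boats): author_id=2 -> matches Allen
  - book 4 (The Blue Door): author_id=3 -> matches Taylor
  - book 5 (Quiet Streets): author_id=NULL, no match -> dropped
So 2 of 5 rows are dropped.

SQL:
SELECT a.title, b.name AS author
FROM books a
INNER JOIN authors b ON a.author_id = b.id

Result:
title          | author
---------------+-------
Falling Leaves | Taylor
Paper Boats    | Allen 
The Blue Door  | Taylor


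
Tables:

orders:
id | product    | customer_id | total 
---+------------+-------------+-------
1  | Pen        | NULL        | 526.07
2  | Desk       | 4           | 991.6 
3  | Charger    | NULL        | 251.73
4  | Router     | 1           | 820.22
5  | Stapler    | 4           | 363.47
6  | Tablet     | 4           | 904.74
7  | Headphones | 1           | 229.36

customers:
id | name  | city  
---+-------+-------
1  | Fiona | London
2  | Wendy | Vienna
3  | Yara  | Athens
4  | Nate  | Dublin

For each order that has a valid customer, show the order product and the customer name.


INNER JOIN keeps only orders rows whose customer_id matches an id in customers. Walk through each order:
  - order 1 (Pen): customer_id=NULL, no match -> dropped
  - order 2 (Desk): customer_id=4 -> matches Nate
  - order 3 (Charger): customer_id=NULL, no match -> dropped
  - order 4 (Router): customer_id=1 -> matches Fiona
  - order 5 (Stapler): customer_id=4 -> matches Nate
  - order 6 (Tablet): customer_id=4 -> matches Nate
  - order 7 (Headphones): customer_id=1 -> matches Fiona
So 2 of 7 rows are dropped.

SQL:
SELECT a.product, b.name AS customer
FROM orders a
INNER JOIN customers b ON a.customer_id = b.id

Result:
product    | customer
-----------+---------
Desk       | Nate    
Router     | Fiona   
Stapler    | Nate    
Tablet     | Nate    
Headphones | Fiona   


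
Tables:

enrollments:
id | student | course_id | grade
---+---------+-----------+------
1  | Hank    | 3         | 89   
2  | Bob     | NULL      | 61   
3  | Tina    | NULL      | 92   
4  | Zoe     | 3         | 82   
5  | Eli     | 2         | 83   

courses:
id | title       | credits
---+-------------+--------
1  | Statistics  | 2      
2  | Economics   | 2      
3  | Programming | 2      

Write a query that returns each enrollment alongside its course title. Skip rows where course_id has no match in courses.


INNER JOIN keeps only enrollments rows whose course_id matches an id in courses. Walk through each enrollment:
  - enrollment 1 (Hank): course_id=3 -> matches Programming
  - enrollment 2 (Bob): course_id=NULL, no match -> dropped
  - enrollment 3 (Tina): course_id=NULL, no match -> dropped
  - enrollment 4 (Zoe): course_id=3 -> matches Programming
  - enrollment 5 (Eli): course_id=2 -> matches Economics
So 2 of 5 rows are dropped.

SQL:
SELECT a.student, b.title AS course
FROM enrollments a
INNER JOIN courses b ON a.course_id = b.id

Result:
student | course     
--------+------------
Hank    | Programming
Zoe     | Programming
Eli     | Economics  


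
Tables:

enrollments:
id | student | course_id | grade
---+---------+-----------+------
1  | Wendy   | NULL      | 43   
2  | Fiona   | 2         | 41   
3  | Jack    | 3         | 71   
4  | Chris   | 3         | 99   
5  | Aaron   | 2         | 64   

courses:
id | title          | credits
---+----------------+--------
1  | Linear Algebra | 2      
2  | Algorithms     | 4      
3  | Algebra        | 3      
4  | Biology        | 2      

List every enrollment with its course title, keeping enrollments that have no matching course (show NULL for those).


LEFT JOIN keeps every row from enrollments (the left table); where course_id has no match in courses, the course columns become NULL. Walk through each enrollment:
  - enrollment 1 (Wendy): course_id=NULL, no match -> kept with NULL
  - enrollment 2 (Fiona): course_id=2 -> matches Algorithms
  - enrollment 3 (Jack): course_id=3 -> matches Algebra
  - enrollment 4 (Chris): course_id=3 -> matches Algebra
  - enrollment 5 (Aaron): course_id=2 -> matches Algorithms
All 5 rows appear; 1 has NULL course.

SQL:
SELECT a.student, b.title AS course
FROM enrollments a
LEFT JOIN courses b ON a.course_id = b.id

Result:
student | course    
--------+-----------
Wendy   | NULL      
Fiona   | Algorithms
Jack    | Algebra   
Chris   | Algebra   
Aaron   | Algorithms


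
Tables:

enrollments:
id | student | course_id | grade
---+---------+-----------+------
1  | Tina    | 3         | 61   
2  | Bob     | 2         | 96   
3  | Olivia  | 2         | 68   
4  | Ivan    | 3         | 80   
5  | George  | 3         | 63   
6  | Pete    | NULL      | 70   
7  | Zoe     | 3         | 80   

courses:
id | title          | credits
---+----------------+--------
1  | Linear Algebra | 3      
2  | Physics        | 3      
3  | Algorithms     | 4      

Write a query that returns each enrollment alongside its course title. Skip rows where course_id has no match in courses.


INNER JOIN keeps only enrollments rows whose course_id matches an id in courses. Walk through each enrollment:
  - enrollment 1 (Tina): course_id=3 -> matches Algorithms
  - enrollment 2 (Bob): course_id=2 -> matches Physics
  - enrollment 3 (Olivia): course_id=2 -> matches Physics
  - enrollment 4 (Ivan): course_id=3 -> matches Algorithms
  - enrollment 5 (George): course_id=3 -> matches Algorithms
  - enrollment 6 (Pete): course_id=NULL, no match -> dropped
  - enrollment 7 (Zoe): course_id=3 -> matches Algorithms
So 1 of 7 rows is dropped.

SQL:
SELECT a.student, b.title AS course
FROM enrollments a
INNER JOIN courses b ON a.course_id = b.id

Result:
student | course    
--------+-----------
Tina    | Algorithms
Bob     | Physics   
Olivia  | Physics   
Ivan    | Algorithms
George  | Algorithms
Zoe     | Algorithms


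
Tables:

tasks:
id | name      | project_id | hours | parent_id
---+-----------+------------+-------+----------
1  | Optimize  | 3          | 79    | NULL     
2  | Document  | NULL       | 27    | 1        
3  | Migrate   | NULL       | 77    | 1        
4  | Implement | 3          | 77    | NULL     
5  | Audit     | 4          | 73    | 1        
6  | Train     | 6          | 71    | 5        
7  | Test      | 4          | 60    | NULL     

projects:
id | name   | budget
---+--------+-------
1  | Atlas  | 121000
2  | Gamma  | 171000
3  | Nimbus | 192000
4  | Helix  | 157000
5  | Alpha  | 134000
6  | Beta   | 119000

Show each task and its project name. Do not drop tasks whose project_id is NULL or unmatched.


LEFT JOIN keeps every row from tasks (the left table); where project_id has no match in projects, the project columns become NULL. Walk through each task:
  - task 1 (Optimize): project_id=3 -> matches Nimbus
  - task 2 (Document): project_id=NULL, no match -> kept with NULL
  - task 3 (Migrate): project_id=NULL, no match -> kept with NULL
  - task 4 (Implement): project_id=3 -> matches Nimbus
  - task 5 (Audit): project_id=4 -> matches Helix
  - task 6 (Train): project_id=6 -> matches Beta
  - task 7 (Test): project_id=4 -> matches Helix
All 7 rows appear; 2 have NULL project.

SQL:
SELECT a.name, b.name AS project
FROM tasks a
LEFT JOIN projects b ON a.project_id = b.id

Result:
name      | project
----------+--------
Optimize  | Nimbus 
Document  | NULL   
Migrate   | NULL   
Implement | Nimbus 
Audit     | Helix  
Train     | Beta   
Test      | Helix  


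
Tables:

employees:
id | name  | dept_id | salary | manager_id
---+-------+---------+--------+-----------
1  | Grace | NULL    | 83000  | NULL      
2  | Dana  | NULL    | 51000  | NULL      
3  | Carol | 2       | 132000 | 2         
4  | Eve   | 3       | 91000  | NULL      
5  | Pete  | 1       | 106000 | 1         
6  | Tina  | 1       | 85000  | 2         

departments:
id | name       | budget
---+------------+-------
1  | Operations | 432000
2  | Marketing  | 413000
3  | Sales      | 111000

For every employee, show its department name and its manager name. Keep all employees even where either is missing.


Two LEFT JOINs from the same base table employees: one to departments via dept_id, one to employees itself via manager_id. Both are LEFT so every employee is preserved.
Match against departments:
  - employee 1 (Grace): dept_id=NULL, no match -> kept with NULL
  - employee 2 (Dana): dept_id=NULL, no match -> kept with NULL
  - employee 3 (Carol): dept_id=2 -> matches Marketing
  - employee 4 (Eve): dept_id=3 -> matches Sales
  - employee 5 (Pete): dept_id=1 -> matches Operations
  - employee 6 (Tina): dept_id=1 -> matches Operations
Match against employees (self):
  - employee 1 (Grace): manager_id=NULL -> NULL
  - employee 2 (Dana): manager_id=NULL -> NULL
  - employee 3 (Carol): manager_id=2 -> Dana
  - employee 4 (Eve): manager_id=NULL -> NULL
  - employee 5 (Pete): manager_id=1 -> Grace
  - employee 6 (Tina): manager_id=2 -> Dana

SQL:
SELECT a.name, b.name AS department, c.name AS manager
FROM employees a
LEFT JOIN departments b ON a.dept_id = b.id
LEFT JOIN employees c ON a.manager_id = c.id

Result:
name  | department | manager
------+------------+--------
Grace | NULL       | NULL   
Dana  | NULL       | NULL   
Carol | Marketing  | Dana   
Eve   | Sales      | NULL   
Pete  | Operations | Grace  
Tina  | Operations | Dana   


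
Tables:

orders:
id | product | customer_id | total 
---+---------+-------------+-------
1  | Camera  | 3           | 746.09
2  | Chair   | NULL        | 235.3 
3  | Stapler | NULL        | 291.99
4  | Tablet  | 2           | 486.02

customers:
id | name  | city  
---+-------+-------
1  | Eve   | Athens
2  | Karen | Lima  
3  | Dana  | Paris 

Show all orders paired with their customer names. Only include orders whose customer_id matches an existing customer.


INNER JOIN keeps only orders rows whose customer_id matches an id in customers. Walk through each order:
  - order 1 (Camera): customer_id=3 -> matches Dana
  - order 2 (Chair): customer_id=NULL, no match -> dropped
  - order 3 (Stapler): customer_id=NULL, no match -> dropped
  - order 4 (Tablet): customer_id=2 -> matches Karen
So 2 of 4 rows are dropped.

SQL:
SELECT a.product, b.name AS customer
FROM orders a
INNER JOIN customers b ON a.customer_id = b.id

Result:
product | customer
--------+---------
Camera  | Dana    
Tablet  | Karen   


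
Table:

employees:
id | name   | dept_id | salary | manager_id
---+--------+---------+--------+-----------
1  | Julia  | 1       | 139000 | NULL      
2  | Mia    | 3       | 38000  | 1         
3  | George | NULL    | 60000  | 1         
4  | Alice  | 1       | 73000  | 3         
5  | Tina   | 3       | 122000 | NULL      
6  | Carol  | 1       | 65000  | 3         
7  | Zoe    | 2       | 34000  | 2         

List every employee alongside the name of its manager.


This is a self-join: employees is joined to a second copy of itself, matching each row's manager_id to another row's id. Use LEFT JOIN so rows with manager_id=NULL are kept.
  - employee 1 (Julia): manager_id=NULL -> NULL
  - employee 2 (Mia): manager_id=1 -> Julia
  - employee 3 (George): manager_id=1 -> Julia
  - employee 4 (Alice): manager_id=3 -> George
  - employee 5 (Tina): manager_id=NULL -> NULL
  - employee 6 (Carol): manager_id=3 -> George
  - employee 7 (Zoe): manager_id=2 -> Mia

SQL:
SELECT a.name AS item, b.name AS manager
FROM employees a
LEFT JOIN employees b ON a.manager_id = b.id

Result:
item   | manager
-------+--------
Julia  | NULL   
Mia    | Julia  
George | Julia  
Alice  | George 
Tina   | NULL   
Carol  | George 
Zoe    | Mia    


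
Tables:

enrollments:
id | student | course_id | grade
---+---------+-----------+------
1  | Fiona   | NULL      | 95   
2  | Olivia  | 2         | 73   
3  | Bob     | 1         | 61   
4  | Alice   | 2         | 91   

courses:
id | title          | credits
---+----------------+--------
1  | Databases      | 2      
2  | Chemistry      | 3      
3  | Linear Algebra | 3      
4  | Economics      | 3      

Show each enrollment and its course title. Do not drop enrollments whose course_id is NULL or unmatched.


LEFT JOIN keeps every row from enrollments (the left table); where course_id has no match in courses, the course columns become NULL. Walk through each enrollment:
  - enrollment 1 (Fiona): course_id=NULL, no match -> kept with NULL
  - enrollment 2 (Olivia): course_id=2 -> matches Chemistry
  - enrollment 3 (Bob): course_id=1 -> matches Databases
  - enrollment 4 (Alice): course_id=2 -> matches Chemistry
All 4 rows appear; 1 has NULL course.

SQL:
SELECT a.student, b.title AS course
FROM enrollments a
LEFT JOIN courses b ON a.course_id = b.id

Result:
student | course   
--------+----------
Fiona   | NULL     
Olivia  | Chemistry
Bob     | Databases
Alice   | Chemistry
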